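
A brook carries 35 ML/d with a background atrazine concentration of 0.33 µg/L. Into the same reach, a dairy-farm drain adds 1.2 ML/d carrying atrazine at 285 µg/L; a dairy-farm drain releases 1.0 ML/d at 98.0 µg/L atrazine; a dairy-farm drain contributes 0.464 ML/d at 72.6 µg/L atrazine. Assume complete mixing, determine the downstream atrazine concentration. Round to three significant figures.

Mass balance: C = (35.00·0.3300 + 1.200·285.0 + 1.000·98.00 + 0.4640·72.60) / 37.66 = 485.2/37.66 = 12.88 µg/L.

12.9 µg/L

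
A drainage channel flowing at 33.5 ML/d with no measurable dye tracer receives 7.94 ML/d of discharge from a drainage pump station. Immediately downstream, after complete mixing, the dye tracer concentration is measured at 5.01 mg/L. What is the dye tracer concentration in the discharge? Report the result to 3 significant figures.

26.1 mg/L

Mass balance: 33.50·0 + 7.940·Cₑ = 41.44·5.010
→ Cₑ = (41.44·5.010 − 33.50·0) / 7.940 = 26.15 mg/L.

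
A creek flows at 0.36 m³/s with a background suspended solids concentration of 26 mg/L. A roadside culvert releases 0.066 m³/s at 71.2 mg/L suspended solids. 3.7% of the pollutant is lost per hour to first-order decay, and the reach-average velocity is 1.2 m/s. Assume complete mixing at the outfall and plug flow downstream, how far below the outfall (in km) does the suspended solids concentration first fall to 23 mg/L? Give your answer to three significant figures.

Mixed concentration C = ΣQC/ΣQ = (0.3600·26.00 + 0.06600·71.20) / 0.4260 = 14.06/0.4260 = 33.00 mg/L.
3.7%/h lost → k = −ln(1 − 0.037) = 0.03770 h⁻¹.
Set 33.00·exp(−k·t) = 23 → t = ln(33.00/23)/k = 34480 s = 9.578 h.
Distance = v·t = 1.2·34480 = 41380 m = 41.38 km.

41.4 km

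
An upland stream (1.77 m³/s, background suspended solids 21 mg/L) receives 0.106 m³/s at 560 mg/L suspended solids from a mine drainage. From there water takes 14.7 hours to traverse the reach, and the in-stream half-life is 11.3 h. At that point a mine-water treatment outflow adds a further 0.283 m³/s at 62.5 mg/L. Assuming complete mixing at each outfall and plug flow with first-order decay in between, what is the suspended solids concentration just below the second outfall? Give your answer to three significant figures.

After mixing, C = (1.770·21.00 + 0.1060·560.0) / 1.876 = 96.53/1.876 = 51.46 mg/L; combined flow 1.876 m³/s.
Half-life 11.3 h → k = ln 2 / 11.3 = 0.06134 h⁻¹ = 1.472 d⁻¹.
After decay, C = 51.46 × e^(−kt) = 51.46 × 0.4059 = 20.88 mg/L.
Second outfall: C = (1.876·20.88 + 0.2830·62.50)/2.159 = 26.34 mg/L.

26.3 mg/L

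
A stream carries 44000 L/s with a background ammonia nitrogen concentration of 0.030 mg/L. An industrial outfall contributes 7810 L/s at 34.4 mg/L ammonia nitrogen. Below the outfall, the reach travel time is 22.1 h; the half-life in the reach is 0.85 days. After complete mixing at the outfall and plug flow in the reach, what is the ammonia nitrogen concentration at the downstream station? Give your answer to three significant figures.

Conservation of mass: C = (44000·0.03000 + 7810·34.40) / 51810 = 270000/51810 = 5.211 mg/L.
Half-life 0.85 d → k = ln 2 / 0.85 = 0.8155 d⁻¹.
Decay over the reach: 5.211·exp(−kt) = 5.211·0.4719 = 2.459 mg/L.

2.46 mg/L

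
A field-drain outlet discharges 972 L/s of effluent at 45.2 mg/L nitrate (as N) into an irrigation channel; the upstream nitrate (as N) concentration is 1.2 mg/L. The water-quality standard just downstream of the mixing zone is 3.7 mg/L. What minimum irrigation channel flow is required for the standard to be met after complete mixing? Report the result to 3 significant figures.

Set C_mix = 3.7: (Q·1.200 + 972.0·45.20) / (Q + 972.0) = 3.7
→ Q = 972.0·(45.20 − 3.7)/(3.7 − 1.200) = 16140 L/s.

16100 L/s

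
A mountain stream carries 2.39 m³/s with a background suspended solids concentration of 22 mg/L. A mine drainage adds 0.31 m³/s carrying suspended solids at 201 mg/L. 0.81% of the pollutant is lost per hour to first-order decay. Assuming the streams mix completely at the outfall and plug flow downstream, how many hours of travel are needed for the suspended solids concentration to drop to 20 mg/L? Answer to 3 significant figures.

92.8 h

Flow-weighted average: C = (2.390·22.00 + 0.3100·201.0) / 2.700 = 114.9/2.700 = 42.55 mg/L.
0.81%/h lost → k = −ln(1 − 0.0081) = 0.008133 h⁻¹.
42.55·exp(−k·t) = 20 → t = ln(42.55/20)/k = 334200 s = 92.83 h.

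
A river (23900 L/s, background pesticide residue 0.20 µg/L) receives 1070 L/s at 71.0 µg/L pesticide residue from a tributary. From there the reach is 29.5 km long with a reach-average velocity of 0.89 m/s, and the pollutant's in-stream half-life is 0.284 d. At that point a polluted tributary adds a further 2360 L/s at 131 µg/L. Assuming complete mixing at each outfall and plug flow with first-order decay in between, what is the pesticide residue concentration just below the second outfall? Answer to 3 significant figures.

Flow-weighted average: C = (23900·0.2000 + 1070·71.00) / 24970 = 80750/24970 = 3.234 µg/L; combined flow 24970 L/s.
Travel time t = 29.5·1000 / 0.89 = 33150 s = 9.207 h.
Half-life 0.284 d → k = ln 2 / 0.284 = 2.441 d⁻¹.
First-order decay: C = 3.234·exp(−k·t) = 3.234·0.3921 = 1.268 µg/L.
At the second outfall, C = (24970·1.268 + 2360·131.0) / (24970 + 2360) = 12.47 µg/L.

12.5 µg/L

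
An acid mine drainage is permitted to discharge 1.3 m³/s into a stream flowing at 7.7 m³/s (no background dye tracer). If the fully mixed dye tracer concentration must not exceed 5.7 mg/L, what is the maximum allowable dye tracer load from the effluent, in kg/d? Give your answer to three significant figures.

Mass balance at the limit: 7.700·0 + 1.300·Cₑ = 9.000·5.7 → Cₑ = 39.46 mg/L.
Load = 1.300 m³/s × 39.46 g/m³ × 86 400 s/d = 4432 kg/d.

4430 kg/d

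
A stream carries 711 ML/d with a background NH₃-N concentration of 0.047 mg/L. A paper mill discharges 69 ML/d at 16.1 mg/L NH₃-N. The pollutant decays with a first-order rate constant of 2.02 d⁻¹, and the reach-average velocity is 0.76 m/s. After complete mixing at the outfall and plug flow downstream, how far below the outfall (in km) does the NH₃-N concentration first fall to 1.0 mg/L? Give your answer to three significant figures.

12.5 km

Flow-weighted average: C = (711.0·0.04700 + 69.00·16.10) / 780.0 = 1144/780.0 = 1.467 mg/L.
Set 1.467·exp(−k·t) = 1.0 → t = ln(1.467/1.0)/k = 16390 s = 4.554 h.
Distance = v·t = 0.76·16390 = 12460 m = 12.46 km.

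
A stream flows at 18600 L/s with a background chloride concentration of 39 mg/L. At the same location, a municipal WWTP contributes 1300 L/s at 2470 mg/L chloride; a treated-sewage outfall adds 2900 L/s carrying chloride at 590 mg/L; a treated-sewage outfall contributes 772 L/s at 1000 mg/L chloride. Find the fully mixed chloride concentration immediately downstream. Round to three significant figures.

Flow-weighted average: C = (18600·39.00 + 1300·2470 + 2900·590.0 + 772.0·1000) / 23570 = 6419000/23570 = 272.3 mg/L.

272 mg/L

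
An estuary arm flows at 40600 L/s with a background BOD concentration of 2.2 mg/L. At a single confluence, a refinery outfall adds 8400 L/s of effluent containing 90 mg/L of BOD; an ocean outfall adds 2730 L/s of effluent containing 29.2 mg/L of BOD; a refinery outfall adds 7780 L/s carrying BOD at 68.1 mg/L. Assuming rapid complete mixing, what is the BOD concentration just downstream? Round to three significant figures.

Mixed concentration C = ΣQC/ΣQ = (40600·2.200 + 8400·90.00 + 2730·29.20 + 7780·68.10) / 59510 = 1455000/59510 = 24.45 mg/L.

24.4 mg/L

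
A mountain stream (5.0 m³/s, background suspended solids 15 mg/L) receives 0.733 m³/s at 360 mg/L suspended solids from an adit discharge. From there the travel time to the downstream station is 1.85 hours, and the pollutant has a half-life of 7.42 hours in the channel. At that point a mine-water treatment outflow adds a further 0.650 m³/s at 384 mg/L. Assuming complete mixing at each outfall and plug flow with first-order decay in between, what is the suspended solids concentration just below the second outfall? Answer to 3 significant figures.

Mixed concentration C = ΣQC/ΣQ = (5.000·15.00 + 0.7330·360.0) / 5.733 = 338.9/5.733 = 59.11 mg/L; combined flow 5.733 m³/s.
Half-life 7.42 h → k = ln 2 / 7.42 = 0.09342 h⁻¹ = 2.242 d⁻¹.
Decay over the reach: 59.11·exp(−kt) = 59.11·0.8413 = 49.73 mg/L.
At the second outfall, C = (5.733·49.73 + 0.6500·384.0) / (5.733 + 0.6500) = 83.77 mg/L.

83.8 mg/L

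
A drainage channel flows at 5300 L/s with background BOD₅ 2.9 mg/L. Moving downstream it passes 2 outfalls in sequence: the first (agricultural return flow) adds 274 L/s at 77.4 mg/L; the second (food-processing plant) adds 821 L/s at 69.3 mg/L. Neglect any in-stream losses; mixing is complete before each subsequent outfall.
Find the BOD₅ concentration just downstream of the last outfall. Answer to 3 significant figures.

Outfall 1: combined Q = 5574 L/s; C = (5300·2.900 + 274.0·77.40)/5574 = 6.562 mg/L.
Outfall 2: combined Q = 6395 L/s; C = (5574·6.562 + 821.0·69.30)/6395 = 14.62 mg/L.

14.6 mg/L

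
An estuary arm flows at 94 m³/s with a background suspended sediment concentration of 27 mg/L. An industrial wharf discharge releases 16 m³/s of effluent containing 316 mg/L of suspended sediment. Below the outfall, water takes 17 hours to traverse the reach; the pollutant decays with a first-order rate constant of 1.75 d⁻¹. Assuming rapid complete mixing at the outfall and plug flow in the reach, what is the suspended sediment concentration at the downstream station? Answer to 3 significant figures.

20.0 mg/L

Mixed concentration C = ΣQC/ΣQ = (94.00·27.00 + 16.00·316.0) / 110.0 = 7594/110.0 = 69.04 mg/L.
Applying C = C₀e^(−kt): 69.04 × 0.2895 = 19.99 mg/L.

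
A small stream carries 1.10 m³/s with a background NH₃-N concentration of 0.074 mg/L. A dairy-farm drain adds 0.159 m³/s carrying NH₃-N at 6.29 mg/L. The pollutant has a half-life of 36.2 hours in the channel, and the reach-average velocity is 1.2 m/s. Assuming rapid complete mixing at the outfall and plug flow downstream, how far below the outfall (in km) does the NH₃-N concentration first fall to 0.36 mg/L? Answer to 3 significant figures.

After mixing, C = (1.100·0.07400 + 0.1590·6.290) / 1.259 = 1.082/1.259 = 0.8590 mg/L.
Half-life 36.2 h → k = ln 2 / 36.2 = 0.01915 h⁻¹ = 0.4595 d⁻¹.
Set 0.8590·exp(−k·t) = 0.36 → t = ln(0.8590/0.36)/k = 163500 s = 45.42 h.
Distance = v·t = 1.2·163500 = 196200 m = 196.2 km.

196 km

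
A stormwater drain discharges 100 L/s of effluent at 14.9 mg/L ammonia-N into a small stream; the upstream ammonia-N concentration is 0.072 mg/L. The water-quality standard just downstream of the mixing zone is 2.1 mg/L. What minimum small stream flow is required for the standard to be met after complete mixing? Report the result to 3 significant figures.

631 L/s

Set C_mix = 2.1: (Q·0.07200 + 100.0·14.90) / (Q + 100.0) = 2.1
→ Q = 100.0·(14.90 − 2.1)/(2.1 − 0.07200) = 631.2 L/s.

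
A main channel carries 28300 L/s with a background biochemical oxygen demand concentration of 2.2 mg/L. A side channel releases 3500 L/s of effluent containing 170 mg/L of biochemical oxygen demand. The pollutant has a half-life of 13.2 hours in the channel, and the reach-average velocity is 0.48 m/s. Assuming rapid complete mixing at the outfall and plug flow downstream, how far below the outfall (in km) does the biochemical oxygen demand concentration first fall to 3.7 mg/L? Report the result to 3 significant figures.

Mass balance: C = (28300·2.200 + 3500·170.0) / 31800 = 657300/31800 = 20.67 mg/L.
Half-life 13.2 h → k = ln 2 / 13.2 = 0.05251 h⁻¹ = 1.260 d⁻¹.
Set 20.67·exp(−k·t) = 3.7 → t = ln(20.67/3.7)/k = 117900 s = 32.76 h.
Distance = v·t = 0.48·117900 = 56610 m = 56.61 km.

56.6 km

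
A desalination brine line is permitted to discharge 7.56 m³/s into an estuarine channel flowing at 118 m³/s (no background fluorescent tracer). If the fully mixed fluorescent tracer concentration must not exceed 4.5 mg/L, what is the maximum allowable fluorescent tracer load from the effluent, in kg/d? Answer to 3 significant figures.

Mass balance at the limit: 118.0·0 + 7.560·Cₑ = 125.6·4.5 → Cₑ = 74.74 mg/L.
Load = 7.560 m³/s × 74.74 g/m³ × 86 400 s/d = 48820 kg/d.

48800 kg/d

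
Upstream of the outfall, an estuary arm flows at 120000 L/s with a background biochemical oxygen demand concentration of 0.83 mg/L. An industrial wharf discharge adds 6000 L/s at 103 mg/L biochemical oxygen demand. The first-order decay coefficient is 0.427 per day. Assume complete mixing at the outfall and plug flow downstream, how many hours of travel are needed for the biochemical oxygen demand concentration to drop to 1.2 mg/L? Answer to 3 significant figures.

Mixed concentration C = ΣQC/ΣQ = (120000·0.8300 + 6000·103.0) / 126000 = 717600/126000 = 5.695 mg/L.
5.695·exp(−k·t) = 1.2 → t = ln(5.695/1.2)/k = 315100 s = 87.53 h.

87.5 h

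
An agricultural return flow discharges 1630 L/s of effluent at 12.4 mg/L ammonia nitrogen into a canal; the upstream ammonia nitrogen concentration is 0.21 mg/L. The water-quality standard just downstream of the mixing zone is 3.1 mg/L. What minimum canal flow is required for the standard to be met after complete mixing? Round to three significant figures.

5250 L/s

Set C_mix = 3.1: (Q·0.2100 + 1630·12.40) / (Q + 1630) = 3.1
→ Q = 1630·(12.40 − 3.1)/(3.1 − 0.2100) = 5245 L/s.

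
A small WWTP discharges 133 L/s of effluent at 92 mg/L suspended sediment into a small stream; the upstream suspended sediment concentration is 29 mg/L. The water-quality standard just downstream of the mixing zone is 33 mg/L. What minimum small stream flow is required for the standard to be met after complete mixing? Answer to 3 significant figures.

1960 L/s

Set C_mix = 33: (Q·29.00 + 133.0·92.00) / (Q + 133.0) = 33
→ Q = 133.0·(92.00 − 33)/(33 − 29.00) = 1962 L/s.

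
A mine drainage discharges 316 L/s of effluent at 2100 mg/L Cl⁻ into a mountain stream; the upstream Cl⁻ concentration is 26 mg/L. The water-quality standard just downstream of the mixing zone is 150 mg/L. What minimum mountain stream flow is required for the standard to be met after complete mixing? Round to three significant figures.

Set C_mix = 150: (Q·26.00 + 316.0·2100) / (Q + 316.0) = 150
→ Q = 316.0·(2100 − 150)/(150 − 26.00) = 4969 L/s.

4970 L/s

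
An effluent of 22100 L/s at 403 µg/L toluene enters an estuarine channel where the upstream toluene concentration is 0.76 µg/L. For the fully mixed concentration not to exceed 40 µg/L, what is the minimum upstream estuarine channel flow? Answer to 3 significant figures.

Set C_mix = 40: (Q·0.7600 + 22100·403.0) / (Q + 22100) = 40
→ Q = 22100·(403.0 − 40)/(40 − 0.7600) = 204400 L/s.

204000 L/s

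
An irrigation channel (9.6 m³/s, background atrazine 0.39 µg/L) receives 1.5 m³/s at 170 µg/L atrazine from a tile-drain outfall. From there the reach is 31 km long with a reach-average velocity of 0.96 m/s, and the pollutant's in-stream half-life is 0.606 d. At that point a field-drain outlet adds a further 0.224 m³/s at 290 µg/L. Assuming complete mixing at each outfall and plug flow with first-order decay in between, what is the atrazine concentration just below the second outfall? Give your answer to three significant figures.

20.6 µg/L

Mixed concentration C = ΣQC/ΣQ = (9.600·0.3900 + 1.500·170.0) / 11.10 = 258.7/11.10 = 23.31 µg/L; combined flow 11.10 m³/s.
Travel time t = 31·1000 / 0.96 = 32290 s = 8.970 h.
Half-life 0.606 d → k = ln 2 / 0.606 = 1.144 d⁻¹.
Decay over the reach: 23.31·exp(−kt) = 23.31·0.6521 = 15.20 µg/L.
Second outfall: C = (11.10·15.20 + 0.2240·290.0)/11.32 = 20.64 µg/L.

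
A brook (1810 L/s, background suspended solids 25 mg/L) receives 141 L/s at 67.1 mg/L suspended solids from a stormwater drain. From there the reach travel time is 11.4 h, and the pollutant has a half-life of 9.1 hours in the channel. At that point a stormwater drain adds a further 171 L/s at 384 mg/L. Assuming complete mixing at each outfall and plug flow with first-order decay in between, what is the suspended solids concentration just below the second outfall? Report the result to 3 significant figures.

41.8 mg/L

Conservation of mass: C = (1810·25.00 + 141.0·67.10) / 1951 = 54710/1951 = 28.04 mg/L; combined flow 1951 L/s.
Half-life 9.1 h → k = ln 2 / 9.1 = 0.07617 h⁻¹ = 1.828 d⁻¹.
Decay over the reach: 28.04·exp(−kt) = 28.04·0.4196 = 11.77 mg/L.
At the second outfall, C = (1951·11.77 + 171.0·384.0) / (1951 + 171.0) = 41.76 mg/L.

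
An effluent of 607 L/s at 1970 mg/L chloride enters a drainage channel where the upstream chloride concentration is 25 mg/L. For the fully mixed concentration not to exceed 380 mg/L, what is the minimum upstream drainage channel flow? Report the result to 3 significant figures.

Set C_mix = 380: (Q·25.00 + 607.0·1970) / (Q + 607.0) = 380
→ Q = 607.0·(1970 − 380)/(380 − 25.00) = 2719 L/s.

2720 L/s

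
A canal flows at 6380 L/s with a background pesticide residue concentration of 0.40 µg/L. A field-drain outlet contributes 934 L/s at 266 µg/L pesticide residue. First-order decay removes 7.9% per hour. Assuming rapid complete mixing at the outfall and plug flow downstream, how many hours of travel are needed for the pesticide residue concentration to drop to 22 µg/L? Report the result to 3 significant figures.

After mixing, C = (6380·0.4000 + 934.0·266.0) / 7314 = 251000/7314 = 34.32 µg/L.
7.9%/h lost → k = −ln(1 − 0.079) = 0.08230 h⁻¹.
34.32·exp(−k·t) = 22 → t = ln(34.32/22)/k = 19450 s = 5.403 h.

5.40 h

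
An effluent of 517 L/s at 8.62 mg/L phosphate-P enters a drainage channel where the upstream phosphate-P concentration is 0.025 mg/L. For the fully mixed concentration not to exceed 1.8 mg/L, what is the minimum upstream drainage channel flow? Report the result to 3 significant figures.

1990 L/s

Set C_mix = 1.8: (Q·0.02500 + 517.0·8.620) / (Q + 517.0) = 1.8
→ Q = 517.0·(8.620 − 1.8)/(1.8 − 0.02500) = 1986 L/s.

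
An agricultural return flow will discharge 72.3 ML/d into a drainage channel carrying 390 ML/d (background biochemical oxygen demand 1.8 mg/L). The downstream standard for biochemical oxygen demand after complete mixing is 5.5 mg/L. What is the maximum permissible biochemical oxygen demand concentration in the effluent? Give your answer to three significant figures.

At the limit, (Qr·Cr + Qe·Cₑ)/(Qr + Qe) = 5.5:
Cₑ = (462.3·5.5 − 390.0·1.800) / 72.30 = 25.46 mg/L.

25.5 mg/L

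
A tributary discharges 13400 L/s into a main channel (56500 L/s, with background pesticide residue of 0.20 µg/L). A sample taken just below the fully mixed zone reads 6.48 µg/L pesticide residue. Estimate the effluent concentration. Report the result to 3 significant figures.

33.0 µg/L

Mass balance: 56500·0.2000 + 13400·Cₑ = 69900·6.480
→ Cₑ = (69900·6.480 − 56500·0.2000) / 13400 = 32.96 µg/L.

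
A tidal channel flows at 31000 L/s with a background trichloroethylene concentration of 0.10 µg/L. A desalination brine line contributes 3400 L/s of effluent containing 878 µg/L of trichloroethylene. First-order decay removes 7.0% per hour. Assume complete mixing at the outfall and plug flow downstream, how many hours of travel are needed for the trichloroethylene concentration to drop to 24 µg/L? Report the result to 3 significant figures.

17.7 h

Mass balance: C = (31000·0.1000 + 3400·878.0) / 34400 = 2988000/34400 = 86.87 µg/L.
7.0%/h lost → k = −ln(1 − 0.07) = 0.07257 h⁻¹.
86.87·exp(−k·t) = 24 → t = ln(86.87/24)/k = 63810 s = 17.73 h.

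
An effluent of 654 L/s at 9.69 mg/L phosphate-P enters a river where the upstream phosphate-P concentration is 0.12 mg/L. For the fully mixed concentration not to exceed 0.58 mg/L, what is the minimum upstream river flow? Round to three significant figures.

Set C_mix = 0.58: (Q·0.1200 + 654.0·9.690) / (Q + 654.0) = 0.58
→ Q = 654.0·(9.690 − 0.58)/(0.58 − 0.1200) = 12950 L/s.

13000 L/s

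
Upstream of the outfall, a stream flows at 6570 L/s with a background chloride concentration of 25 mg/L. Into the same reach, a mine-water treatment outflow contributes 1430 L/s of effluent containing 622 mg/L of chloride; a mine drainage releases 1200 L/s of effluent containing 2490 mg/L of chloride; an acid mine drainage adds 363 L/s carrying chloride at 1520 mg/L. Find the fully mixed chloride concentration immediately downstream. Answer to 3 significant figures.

Mixed concentration C = ΣQC/ΣQ = (6570·25.00 + 1430·622.0 + 1200·2490 + 363.0·1520) / 9563 = 4593000/9563 = 480.3 mg/L.

480 mg/L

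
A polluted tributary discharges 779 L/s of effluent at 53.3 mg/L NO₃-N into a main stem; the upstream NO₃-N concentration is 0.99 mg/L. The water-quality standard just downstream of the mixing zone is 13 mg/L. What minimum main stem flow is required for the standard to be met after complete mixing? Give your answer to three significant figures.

Set C_mix = 13: (Q·0.9900 + 779.0·53.30) / (Q + 779.0) = 13
→ Q = 779.0·(53.30 − 13)/(13 − 0.9900) = 2614 L/s.

2610 L/s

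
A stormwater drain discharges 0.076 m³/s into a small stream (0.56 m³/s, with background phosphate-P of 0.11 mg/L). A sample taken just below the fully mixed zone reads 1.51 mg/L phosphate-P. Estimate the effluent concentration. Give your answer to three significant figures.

Mass balance: 0.5600·0.1100 + 0.07600·Cₑ = 0.6360·1.510
→ Cₑ = (0.6360·1.510 − 0.5600·0.1100) / 0.07600 = 11.83 mg/L.

11.8 mg/L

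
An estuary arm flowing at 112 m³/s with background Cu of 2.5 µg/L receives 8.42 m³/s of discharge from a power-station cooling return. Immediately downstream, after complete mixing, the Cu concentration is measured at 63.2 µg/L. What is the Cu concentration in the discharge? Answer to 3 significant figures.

Mass balance: 112.0·2.500 + 8.420·Cₑ = 120.4·63.20
→ Cₑ = (120.4·63.20 − 112.0·2.500) / 8.420 = 870.6 µg/L.

871 µg/L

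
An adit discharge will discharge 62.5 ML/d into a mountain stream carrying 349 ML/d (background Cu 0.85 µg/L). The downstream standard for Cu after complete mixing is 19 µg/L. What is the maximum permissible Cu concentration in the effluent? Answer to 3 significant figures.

120 µg/L

At the limit, (Qr·Cr + Qe·Cₑ)/(Qr + Qe) = 19:
Cₑ = (411.5·19 − 349.0·0.8500) / 62.50 = 120.3 µg/L.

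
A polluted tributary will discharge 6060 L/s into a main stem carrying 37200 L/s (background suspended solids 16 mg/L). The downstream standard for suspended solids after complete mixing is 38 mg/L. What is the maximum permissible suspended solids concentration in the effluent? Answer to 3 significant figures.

173 mg/L

At the limit, (Qr·Cr + Qe·Cₑ)/(Qr + Qe) = 38:
Cₑ = (43260·38 − 37200·16.00) / 6060 = 173.0 mg/L.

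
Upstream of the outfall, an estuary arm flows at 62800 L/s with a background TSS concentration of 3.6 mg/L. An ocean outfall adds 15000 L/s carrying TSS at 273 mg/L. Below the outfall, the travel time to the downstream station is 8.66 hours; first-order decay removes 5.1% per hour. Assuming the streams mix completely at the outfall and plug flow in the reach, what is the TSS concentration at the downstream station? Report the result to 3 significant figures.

Flow-weighted average: C = (62800·3.600 + 15000·273.0) / 77800 = 4321000/77800 = 55.54 mg/L.
5.1%/h lost → k = −ln(1 − 0.051) = 0.05235 h⁻¹.
After decay, C = 55.54 × e^(−kt) = 55.54 × 0.6355 = 35.30 mg/L.

35.3 mg/L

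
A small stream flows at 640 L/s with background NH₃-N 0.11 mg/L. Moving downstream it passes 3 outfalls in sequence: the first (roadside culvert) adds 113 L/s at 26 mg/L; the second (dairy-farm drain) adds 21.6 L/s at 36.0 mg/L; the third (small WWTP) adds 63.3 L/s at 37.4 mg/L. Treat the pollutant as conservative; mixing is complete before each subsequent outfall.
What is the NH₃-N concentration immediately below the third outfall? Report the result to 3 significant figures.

7.34 mg/L

After outfall 1: Q = 640.0 + 113.0 = 753.0 L/s; C = (640.0·0.1100 + 113.0·26.00)/753.0 = 3.995 mg/L.
After outfall 2: Q = 753.0 + 21.60 = 774.6 L/s; C = (753.0·3.995 + 21.60·36.00)/774.6 = 4.888 mg/L.
After outfall 3: Q = 774.6 + 63.30 = 837.9 L/s; C = (774.6·4.888 + 63.30·37.40)/837.9 = 7.344 mg/L.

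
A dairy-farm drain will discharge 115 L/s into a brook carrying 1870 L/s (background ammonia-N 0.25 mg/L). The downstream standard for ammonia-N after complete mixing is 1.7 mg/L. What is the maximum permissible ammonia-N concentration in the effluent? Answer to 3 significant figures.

25.3 mg/L

At the limit, (Qr·Cr + Qe·Cₑ)/(Qr + Qe) = 1.7:
Cₑ = (1985·1.7 − 1870·0.2500) / 115.0 = 25.28 mg/L.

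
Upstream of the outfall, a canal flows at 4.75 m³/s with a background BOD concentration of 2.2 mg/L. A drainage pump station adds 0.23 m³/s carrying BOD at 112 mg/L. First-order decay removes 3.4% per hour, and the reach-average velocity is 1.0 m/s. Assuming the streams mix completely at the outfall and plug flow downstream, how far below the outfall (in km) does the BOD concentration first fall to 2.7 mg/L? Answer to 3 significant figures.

Mass balance: C = (4.750·2.200 + 0.2300·112.0) / 4.980 = 36.21/4.980 = 7.271 mg/L.
3.4%/h lost → k = −ln(1 − 0.034) = 0.03459 h⁻¹.
Set 7.271·exp(−k·t) = 2.7 → t = ln(7.271/2.7)/k = 103100 s = 28.64 h.
Distance = v·t = 1.0·103100 = 103100 m = 103.1 km.

103 km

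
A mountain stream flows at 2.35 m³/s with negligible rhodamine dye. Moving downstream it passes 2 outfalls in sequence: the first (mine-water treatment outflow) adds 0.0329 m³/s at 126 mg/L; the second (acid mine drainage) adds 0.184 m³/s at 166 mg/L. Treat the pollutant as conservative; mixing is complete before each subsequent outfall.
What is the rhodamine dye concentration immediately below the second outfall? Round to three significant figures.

Below outfall 1: Q → 2.383 m³/s, C = (2.350·0 + 0.03290·126.0)/2.383 = 1.740 mg/L.
Below outfall 2: Q → 2.567 m³/s, C = (2.383·1.740 + 0.1840·166.0)/2.567 = 13.51 mg/L.

13.5 mg/L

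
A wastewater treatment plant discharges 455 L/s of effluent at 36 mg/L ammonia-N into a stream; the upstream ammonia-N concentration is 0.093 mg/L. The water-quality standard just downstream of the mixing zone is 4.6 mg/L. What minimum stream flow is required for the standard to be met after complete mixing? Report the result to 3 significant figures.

Set C_mix = 4.6: (Q·0.09300 + 455.0·36.00) / (Q + 455.0) = 4.6
→ Q = 455.0·(36.00 − 4.6)/(4.6 − 0.09300) = 3170 L/s.

3170 L/s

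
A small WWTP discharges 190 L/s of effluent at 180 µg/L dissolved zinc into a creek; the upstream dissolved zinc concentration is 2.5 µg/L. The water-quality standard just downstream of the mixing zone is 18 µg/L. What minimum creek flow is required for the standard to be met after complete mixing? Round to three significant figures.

Set C_mix = 18: (Q·2.500 + 190.0·180.0) / (Q + 190.0) = 18
→ Q = 190.0·(180.0 − 18)/(18 − 2.500) = 1986 L/s.

1990 L/s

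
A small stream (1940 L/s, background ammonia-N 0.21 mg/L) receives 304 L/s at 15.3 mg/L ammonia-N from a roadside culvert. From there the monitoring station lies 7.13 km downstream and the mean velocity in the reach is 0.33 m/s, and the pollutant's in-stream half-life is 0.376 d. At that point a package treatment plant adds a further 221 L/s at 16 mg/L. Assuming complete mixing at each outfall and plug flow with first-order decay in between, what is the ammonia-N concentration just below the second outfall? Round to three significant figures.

Conservation of mass: C = (1940·0.2100 + 304.0·15.30) / 2244 = 5059/2244 = 2.254 mg/L; combined flow 2244 L/s.
Travel time t = 7.13·1000 / 0.33 = 21610 s = 6.002 h.
Half-life 0.376 d → k = ln 2 / 0.376 = 1.843 d⁻¹.
First-order decay: C = 2.254·exp(−k·t) = 2.254·0.6307 = 1.422 mg/L.
Second outfall: C = (2244·1.422 + 221.0·16.00)/2465 = 2.729 mg/L.

2.73 mg/L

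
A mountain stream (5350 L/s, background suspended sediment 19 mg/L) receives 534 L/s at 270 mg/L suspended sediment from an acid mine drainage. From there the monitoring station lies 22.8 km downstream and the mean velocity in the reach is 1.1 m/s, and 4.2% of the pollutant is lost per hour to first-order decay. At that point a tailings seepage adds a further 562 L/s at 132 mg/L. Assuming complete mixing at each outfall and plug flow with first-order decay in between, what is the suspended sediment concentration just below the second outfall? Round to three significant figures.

Mass balance: C = (5350·19.00 + 534.0·270.0) / 5884 = 245800/5884 = 41.78 mg/L; combined flow 5884 L/s.
Travel time t = 22.8·1000 / 1.1 = 20730 s = 5.758 h.
4.2%/h lost → k = −ln(1 − 0.042) = 0.04291 h⁻¹.
After decay, C = 41.78 × e^(−kt) = 41.78 × 0.7811 = 32.63 mg/L.
Second outfall: C = (5884·32.63 + 562.0·132.0)/6446 = 41.30 mg/L.

41.3 mg/L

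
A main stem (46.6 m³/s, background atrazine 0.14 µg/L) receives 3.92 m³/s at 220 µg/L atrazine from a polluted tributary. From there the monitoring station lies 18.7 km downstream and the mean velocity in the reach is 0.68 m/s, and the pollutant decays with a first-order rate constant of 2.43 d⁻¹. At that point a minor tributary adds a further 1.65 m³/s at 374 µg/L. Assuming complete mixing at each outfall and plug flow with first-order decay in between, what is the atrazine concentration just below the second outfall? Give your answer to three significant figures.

19.5 µg/L

Conservation of mass: C = (46.60·0.1400 + 3.920·220.0) / 50.52 = 868.9/50.52 = 17.20 µg/L; combined flow 50.52 m³/s.
Travel time t = 18.7·1000 / 0.68 = 27500 s = 7.639 h.
Applying C = C₀e^(−kt): 17.20 × 0.4614 = 7.936 µg/L.
Second outfall: C = (50.52·7.936 + 1.650·374.0)/52.17 = 19.51 µg/L.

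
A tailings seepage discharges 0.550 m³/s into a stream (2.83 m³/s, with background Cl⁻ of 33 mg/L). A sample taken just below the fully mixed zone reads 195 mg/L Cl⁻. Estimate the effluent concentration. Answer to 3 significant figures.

Mass balance: 2.830·33.00 + 0.5500·Cₑ = 3.380·195.0
→ Cₑ = (3.380·195.0 − 2.830·33.00) / 0.5500 = 1029 mg/L.

1030 mg/L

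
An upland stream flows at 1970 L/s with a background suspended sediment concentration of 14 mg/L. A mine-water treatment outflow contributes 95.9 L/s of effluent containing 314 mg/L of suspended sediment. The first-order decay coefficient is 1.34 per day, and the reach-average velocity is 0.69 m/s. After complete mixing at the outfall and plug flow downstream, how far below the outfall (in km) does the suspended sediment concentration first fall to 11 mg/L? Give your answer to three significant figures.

Mixed concentration C = ΣQC/ΣQ = (1970·14.00 + 95.90·314.0) / 2066 = 57690/2066 = 27.93 mg/L.
Set 27.93·exp(−k·t) = 11 → t = ln(27.93/11)/k = 60070 s = 16.69 h.
Distance = v·t = 0.69·60070 = 41450 m = 41.45 km.

41.4 km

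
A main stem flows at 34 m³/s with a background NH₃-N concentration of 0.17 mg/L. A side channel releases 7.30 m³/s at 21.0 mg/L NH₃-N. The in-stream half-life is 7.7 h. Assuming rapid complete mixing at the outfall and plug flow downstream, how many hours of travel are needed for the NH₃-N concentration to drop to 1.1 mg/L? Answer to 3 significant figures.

13.9 h

Mass balance: C = (34.00·0.1700 + 7.300·21.00) / 41.30 = 159.1/41.30 = 3.852 mg/L.
Half-life 7.7 h → k = ln 2 / 7.7 = 0.09002 h⁻¹ = 2.160 d⁻¹.
3.852·exp(−k·t) = 1.1 → t = ln(3.852/1.1)/k = 50120 s = 13.92 h.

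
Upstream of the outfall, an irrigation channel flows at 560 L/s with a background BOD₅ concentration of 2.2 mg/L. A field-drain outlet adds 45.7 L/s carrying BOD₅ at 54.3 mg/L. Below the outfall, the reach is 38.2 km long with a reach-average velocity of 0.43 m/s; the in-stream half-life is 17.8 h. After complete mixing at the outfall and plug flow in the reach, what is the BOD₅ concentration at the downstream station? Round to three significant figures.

2.35 mg/L

After mixing, C = (560.0·2.200 + 45.70·54.30) / 605.7 = 3714/605.7 = 6.131 mg/L.
Travel time t = 38.2·1000 / 0.43 = 88840 s = 24.68 h.
Half-life 17.8 h → k = ln 2 / 17.8 = 0.03894 h⁻¹ = 0.9346 d⁻¹.
Decay over the reach: 6.131·exp(−kt) = 6.131·0.3825 = 2.345 mg/L.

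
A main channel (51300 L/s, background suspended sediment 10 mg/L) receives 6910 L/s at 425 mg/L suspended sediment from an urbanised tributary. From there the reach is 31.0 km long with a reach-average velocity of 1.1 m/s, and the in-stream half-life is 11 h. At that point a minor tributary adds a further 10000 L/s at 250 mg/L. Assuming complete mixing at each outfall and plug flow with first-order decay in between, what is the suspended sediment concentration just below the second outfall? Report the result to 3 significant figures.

67.5 mg/L

Mixed concentration C = ΣQC/ΣQ = (51300·10.00 + 6910·425.0) / 58210 = 3450000/58210 = 59.26 mg/L; combined flow 58210 L/s.
Travel time t = 31.0·1000 / 1.1 = 28180 s = 7.828 h.
Half-life 11 h → k = ln 2 / 11 = 0.06301 h⁻¹ = 1.512 d⁻¹.
After decay, C = 59.26 × e^(−kt) = 59.26 × 0.6106 = 36.19 mg/L.
Second outfall: C = (58210·36.19 + 10000·250.0)/68210 = 67.53 mg/L.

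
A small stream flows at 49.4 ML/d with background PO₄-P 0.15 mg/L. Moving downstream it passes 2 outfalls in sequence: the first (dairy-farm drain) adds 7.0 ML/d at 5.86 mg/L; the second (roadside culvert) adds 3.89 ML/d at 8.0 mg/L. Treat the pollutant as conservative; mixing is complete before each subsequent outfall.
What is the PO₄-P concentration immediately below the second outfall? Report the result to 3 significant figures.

1.32 mg/L

Below outfall 1: Q → 56.40 ML/d, C = (49.40·0.1500 + 7.000·5.860)/56.40 = 0.8587 mg/L.
Below outfall 2: Q → 60.29 ML/d, C = (56.40·0.8587 + 3.890·8.000)/60.29 = 1.319 mg/L.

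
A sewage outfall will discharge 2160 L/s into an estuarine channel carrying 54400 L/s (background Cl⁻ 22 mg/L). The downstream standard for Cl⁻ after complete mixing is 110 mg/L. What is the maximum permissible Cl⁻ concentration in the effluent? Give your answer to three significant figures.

At the limit, (Qr·Cr + Qe·Cₑ)/(Qr + Qe) = 110:
Cₑ = (56560·110 − 54400·22.00) / 2160 = 2326 mg/L.

2330 mg/L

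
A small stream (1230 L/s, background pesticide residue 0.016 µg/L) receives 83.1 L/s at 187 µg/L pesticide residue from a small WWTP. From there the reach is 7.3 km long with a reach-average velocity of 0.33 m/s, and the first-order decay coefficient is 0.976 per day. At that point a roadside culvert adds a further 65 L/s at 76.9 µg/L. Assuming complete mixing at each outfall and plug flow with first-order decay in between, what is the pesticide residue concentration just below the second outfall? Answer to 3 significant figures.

12.4 µg/L

Conservation of mass: C = (1230·0.01600 + 83.10·187.0) / 1313 = 15560/1313 = 11.85 µg/L; combined flow 1313 L/s.
Travel time t = 7.3·1000 / 0.33 = 22120 s = 6.145 h.
Applying C = C₀e^(−kt): 11.85 × 0.7789 = 9.229 µg/L.
Second outfall: C = (1313·9.229 + 65.00·76.90)/1378 = 12.42 µg/L.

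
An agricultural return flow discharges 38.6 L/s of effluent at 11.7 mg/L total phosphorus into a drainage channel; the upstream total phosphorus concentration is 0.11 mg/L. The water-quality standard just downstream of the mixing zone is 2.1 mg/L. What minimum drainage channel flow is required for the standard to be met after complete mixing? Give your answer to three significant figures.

186 L/s

Set C_mix = 2.1: (Q·0.1100 + 38.60·11.70) / (Q + 38.60) = 2.1
→ Q = 38.60·(11.70 − 2.1)/(2.1 − 0.1100) = 186.2 L/s.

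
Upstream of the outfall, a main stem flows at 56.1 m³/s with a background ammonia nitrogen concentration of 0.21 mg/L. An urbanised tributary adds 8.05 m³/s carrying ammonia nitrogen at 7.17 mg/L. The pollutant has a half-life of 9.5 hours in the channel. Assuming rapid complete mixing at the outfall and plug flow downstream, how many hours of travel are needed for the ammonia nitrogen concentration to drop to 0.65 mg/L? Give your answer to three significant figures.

7.00 h

Conservation of mass: C = (56.10·0.2100 + 8.050·7.170) / 64.15 = 69.50/64.15 = 1.083 mg/L.
Half-life 9.5 h → k = ln 2 / 9.5 = 0.07296 h⁻¹ = 1.751 d⁻¹.
1.083·exp(−k·t) = 0.65 → t = ln(1.083/0.65)/k = 25210 s = 7.002 h.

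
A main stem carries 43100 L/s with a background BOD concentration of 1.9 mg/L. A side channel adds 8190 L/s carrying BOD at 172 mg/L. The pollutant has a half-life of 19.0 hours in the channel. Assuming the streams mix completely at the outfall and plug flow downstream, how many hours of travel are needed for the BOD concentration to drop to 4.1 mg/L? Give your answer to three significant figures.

Mass balance: C = (43100·1.900 + 8190·172.0) / 51290 = 1491000/51290 = 29.06 mg/L.
Half-life 19.0 h → k = ln 2 / 19.0 = 0.03648 h⁻¹ = 0.8756 d⁻¹.
29.06·exp(−k·t) = 4.1 → t = ln(29.06/4.1)/k = 193300 s = 53.68 h.

53.7 h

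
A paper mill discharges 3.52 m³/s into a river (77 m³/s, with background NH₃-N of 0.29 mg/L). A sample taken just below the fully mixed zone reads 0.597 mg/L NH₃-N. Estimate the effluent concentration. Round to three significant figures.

Mass balance: 77.00·0.2900 + 3.520·Cₑ = 80.52·0.5970
→ Cₑ = (80.52·0.5970 − 77.00·0.2900) / 3.520 = 7.313 mg/L.

7.31 mg/L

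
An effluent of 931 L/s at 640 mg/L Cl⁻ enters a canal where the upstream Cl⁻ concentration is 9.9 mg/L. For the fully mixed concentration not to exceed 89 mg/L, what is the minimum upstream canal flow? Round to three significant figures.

6490 L/s

Set C_mix = 89: (Q·9.900 + 931.0·640.0) / (Q + 931.0) = 89
→ Q = 931.0·(640.0 − 89)/(89 − 9.900) = 6485 L/s.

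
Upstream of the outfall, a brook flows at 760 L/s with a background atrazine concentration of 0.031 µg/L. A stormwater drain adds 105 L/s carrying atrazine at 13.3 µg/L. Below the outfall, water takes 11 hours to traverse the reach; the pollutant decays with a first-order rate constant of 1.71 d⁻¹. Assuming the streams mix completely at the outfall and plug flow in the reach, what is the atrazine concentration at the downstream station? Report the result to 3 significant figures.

0.750 µg/L

Mixed concentration C = ΣQC/ΣQ = (760.0·0.03100 + 105.0·13.30) / 865.0 = 1420/865.0 = 1.642 µg/L.
Applying C = C₀e^(−kt): 1.642 × 0.4567 = 0.7497 µg/L.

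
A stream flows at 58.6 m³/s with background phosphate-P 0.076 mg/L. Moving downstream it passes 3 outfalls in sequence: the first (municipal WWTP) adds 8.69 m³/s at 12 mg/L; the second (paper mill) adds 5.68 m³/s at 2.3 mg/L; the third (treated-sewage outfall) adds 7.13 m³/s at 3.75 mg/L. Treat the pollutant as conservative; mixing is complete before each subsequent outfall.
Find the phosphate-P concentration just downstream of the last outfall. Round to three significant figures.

Below outfall 1: Q → 67.29 m³/s, C = (58.60·0.07600 + 8.690·12.00)/67.29 = 1.616 mg/L.
Below outfall 2: Q → 72.97 m³/s, C = (67.29·1.616 + 5.680·2.300)/72.97 = 1.669 mg/L.
Below outfall 3: Q → 80.10 m³/s, C = (72.97·1.669 + 7.130·3.750)/80.10 = 1.854 mg/L.

1.85 mg/L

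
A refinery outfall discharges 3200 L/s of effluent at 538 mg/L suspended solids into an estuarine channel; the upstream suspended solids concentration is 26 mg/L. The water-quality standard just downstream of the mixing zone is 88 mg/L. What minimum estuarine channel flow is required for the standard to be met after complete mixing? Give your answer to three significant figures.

23200 L/s

Set C_mix = 88: (Q·26.00 + 3200·538.0) / (Q + 3200) = 88
→ Q = 3200·(538.0 − 88)/(88 − 26.00) = 23230 L/s.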